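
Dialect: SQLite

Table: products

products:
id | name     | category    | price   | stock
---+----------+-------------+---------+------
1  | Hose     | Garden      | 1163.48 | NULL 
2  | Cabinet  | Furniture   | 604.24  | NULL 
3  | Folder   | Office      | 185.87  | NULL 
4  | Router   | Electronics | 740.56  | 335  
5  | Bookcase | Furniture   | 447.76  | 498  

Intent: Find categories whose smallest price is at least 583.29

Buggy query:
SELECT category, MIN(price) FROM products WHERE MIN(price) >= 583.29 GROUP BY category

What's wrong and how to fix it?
Bug: MIN() in WHERE is a misuse of aggregate

Fix: Use HAVING for the per-group MIN condition

Corrected query:
SELECT category, MIN(price) FROM products GROUP BY category HAVING MIN(price) >= 583.29

Result:
category    | MIN(price)
------------+-----------
Electronics | 740.56    
Garden      | 1163.48   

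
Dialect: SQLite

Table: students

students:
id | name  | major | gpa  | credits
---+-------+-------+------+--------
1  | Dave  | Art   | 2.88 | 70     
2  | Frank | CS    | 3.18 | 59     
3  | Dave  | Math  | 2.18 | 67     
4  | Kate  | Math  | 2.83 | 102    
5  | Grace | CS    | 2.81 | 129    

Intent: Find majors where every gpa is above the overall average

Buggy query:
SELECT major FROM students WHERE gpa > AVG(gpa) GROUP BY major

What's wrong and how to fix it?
Bug: AVG() is an aggregate; it can't sit directly in WHERE

Fix: Compute the overall average in a scalar subquery and compare each group's MIN against it in HAVING

Corrected query:
SELECT major FROM students GROUP BY major HAVING MIN(gpa) > (SELECT AVG(gpa) FROM students)

Result:
major
-----
Art  
CS   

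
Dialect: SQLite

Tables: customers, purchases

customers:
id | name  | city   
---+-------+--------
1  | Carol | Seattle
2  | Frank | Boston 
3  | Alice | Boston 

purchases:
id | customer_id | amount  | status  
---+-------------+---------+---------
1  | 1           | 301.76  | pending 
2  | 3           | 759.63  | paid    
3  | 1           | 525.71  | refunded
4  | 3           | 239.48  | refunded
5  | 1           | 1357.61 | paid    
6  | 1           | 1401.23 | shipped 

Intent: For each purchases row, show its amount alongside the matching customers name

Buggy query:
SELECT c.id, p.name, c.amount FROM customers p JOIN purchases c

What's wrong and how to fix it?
Bug: JOIN with no ON clause produces a cartesian product; every purchases row pairs with every customers row

Fix: Specify the join condition linking the foreign key to the parent id

Corrected query:
SELECT c.id, p.name, c.amount FROM customers p JOIN purchases c ON c.customer_id = p.id

Result:
id | name  | amount 
---+-------+--------
1  | Carol | 301.76 
2  | Alice | 759.63 
3  | Carol | 525.71 
4  | Alice | 239.48 
5  | Carol | 1357.61
6  | Carol | 1401.23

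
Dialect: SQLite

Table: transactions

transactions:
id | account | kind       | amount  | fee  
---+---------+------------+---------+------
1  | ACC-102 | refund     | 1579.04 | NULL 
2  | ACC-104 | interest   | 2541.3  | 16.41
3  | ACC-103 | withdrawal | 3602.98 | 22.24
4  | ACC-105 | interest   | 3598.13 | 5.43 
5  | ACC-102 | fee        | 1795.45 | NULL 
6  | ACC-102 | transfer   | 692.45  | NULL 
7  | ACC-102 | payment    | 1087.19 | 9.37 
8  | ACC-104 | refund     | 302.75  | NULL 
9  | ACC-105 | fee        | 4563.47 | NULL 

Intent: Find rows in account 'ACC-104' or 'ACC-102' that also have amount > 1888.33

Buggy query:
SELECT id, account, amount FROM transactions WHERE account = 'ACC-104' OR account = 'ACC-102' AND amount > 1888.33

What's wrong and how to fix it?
Bug: AND binds tighter than OR, so this parses as account = 'ACC-104' OR (account = 'ACC-102' AND amount > 1888.33)

Fix: Group the OR with parentheses (or use IN), then AND the threshold

Corrected query:
SELECT id, account, amount FROM transactions WHERE (account = 'ACC-104' OR account = 'ACC-102') AND amount > 1888.33

Result:
id | account | amount
---+---------+-------
2  | ACC-104 | 2541.3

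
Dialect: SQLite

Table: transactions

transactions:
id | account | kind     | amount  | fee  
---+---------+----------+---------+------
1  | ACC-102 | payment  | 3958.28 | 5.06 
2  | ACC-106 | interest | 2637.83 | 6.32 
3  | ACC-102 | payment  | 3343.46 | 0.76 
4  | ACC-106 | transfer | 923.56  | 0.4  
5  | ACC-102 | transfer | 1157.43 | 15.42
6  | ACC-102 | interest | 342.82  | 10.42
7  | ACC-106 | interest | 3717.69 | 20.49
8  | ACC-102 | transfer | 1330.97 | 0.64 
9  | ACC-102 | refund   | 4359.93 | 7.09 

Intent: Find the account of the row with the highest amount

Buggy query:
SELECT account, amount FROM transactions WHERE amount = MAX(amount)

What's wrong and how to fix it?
Bug: WHERE is evaluated per row; an aggregate over the whole table isn't defined there

Fix: Wrap MAX in a scalar subquery so WHERE compares against a single value

Corrected query:
SELECT account, amount FROM transactions WHERE amount = (SELECT MAX(amount) FROM transactions)

Result:
account | amount 
--------+--------
ACC-102 | 4359.93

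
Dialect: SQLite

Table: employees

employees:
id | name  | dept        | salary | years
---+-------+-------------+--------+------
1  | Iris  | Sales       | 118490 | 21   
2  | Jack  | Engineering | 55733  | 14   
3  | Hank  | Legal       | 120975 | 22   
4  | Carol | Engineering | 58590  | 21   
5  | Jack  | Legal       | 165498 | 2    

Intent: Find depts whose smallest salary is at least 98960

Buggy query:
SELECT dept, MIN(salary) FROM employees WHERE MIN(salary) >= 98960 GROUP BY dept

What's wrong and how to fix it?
Bug: Aggregates like MIN are computed per group after WHERE runs

Fix: Use HAVING for the per-group MIN condition

Corrected query:
SELECT dept, MIN(salary) FROM employees GROUP BY dept HAVING MIN(salary) >= 98960

Result:
dept  | MIN(salary)
------+------------
Legal | 120975     
Sales | 118490     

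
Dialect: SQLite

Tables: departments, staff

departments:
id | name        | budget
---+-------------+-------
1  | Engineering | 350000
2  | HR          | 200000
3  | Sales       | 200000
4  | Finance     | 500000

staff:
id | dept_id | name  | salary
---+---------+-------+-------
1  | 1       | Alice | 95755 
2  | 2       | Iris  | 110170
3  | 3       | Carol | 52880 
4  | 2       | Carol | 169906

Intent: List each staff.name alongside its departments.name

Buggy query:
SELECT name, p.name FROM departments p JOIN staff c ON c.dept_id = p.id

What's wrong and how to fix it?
Bug: 'name' exists in both joined tables, so the database can't tell which one is meant

Fix: Prefix ambiguous columns with the table alias

Corrected query:
SELECT c.name, p.name FROM departments p JOIN staff c ON c.dept_id = p.id

Result:
name  | name       
------+------------
Alice | Engineering
Iris  | HR         
Carol | Sales      
Carol | HR         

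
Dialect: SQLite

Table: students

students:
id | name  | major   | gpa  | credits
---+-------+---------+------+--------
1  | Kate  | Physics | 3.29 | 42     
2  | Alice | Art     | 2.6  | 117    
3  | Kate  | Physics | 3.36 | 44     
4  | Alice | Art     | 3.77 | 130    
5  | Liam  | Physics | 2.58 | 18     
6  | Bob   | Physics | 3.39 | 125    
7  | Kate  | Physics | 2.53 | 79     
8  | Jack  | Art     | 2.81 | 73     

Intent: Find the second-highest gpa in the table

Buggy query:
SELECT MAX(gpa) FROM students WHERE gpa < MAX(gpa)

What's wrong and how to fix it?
Bug: MAX(gpa) on the right of the comparison is an aggregate-in-WHERE error

Fix: Put the inner MAX in a scalar subquery

Corrected query:
SELECT MAX(gpa) FROM students WHERE gpa < (SELECT MAX(gpa) FROM students)

Result:
MAX(gpa)
--------
3.39    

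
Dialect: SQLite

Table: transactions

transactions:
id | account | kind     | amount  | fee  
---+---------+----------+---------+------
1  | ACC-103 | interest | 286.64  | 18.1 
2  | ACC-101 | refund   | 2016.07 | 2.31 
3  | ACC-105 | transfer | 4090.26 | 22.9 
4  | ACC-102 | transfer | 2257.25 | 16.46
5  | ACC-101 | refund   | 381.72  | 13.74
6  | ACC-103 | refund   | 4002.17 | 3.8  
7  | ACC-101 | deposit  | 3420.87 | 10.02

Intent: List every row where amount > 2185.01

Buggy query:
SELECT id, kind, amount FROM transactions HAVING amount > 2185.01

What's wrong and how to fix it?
Bug: This is a non-aggregate query (no GROUP BY, no aggregates), so in SQLite the HAVING clause is invalid here; a row-level condition belongs in WHERE

Fix: Replace HAVING with WHERE since the condition applies to individual rows

Corrected query:
SELECT id, kind, amount FROM transactions WHERE amount > 2185.01

Result:
id | kind     | amount 
---+----------+--------
3  | transfer | 4090.26
4  | transfer | 2257.25
6  | refund   | 4002.17
7  | deposit  | 3420.87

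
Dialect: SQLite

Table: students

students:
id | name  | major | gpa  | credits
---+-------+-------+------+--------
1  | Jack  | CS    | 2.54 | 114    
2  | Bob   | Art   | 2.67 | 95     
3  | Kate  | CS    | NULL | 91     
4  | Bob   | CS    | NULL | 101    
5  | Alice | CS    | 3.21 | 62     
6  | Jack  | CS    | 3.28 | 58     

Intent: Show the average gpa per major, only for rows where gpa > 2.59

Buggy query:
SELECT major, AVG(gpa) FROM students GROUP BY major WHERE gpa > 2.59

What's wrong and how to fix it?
Bug: WHERE cannot follow GROUP BY

Fix: Move the WHERE clause before GROUP BY

Corrected query:
SELECT major, AVG(gpa) FROM students WHERE gpa > 2.59 GROUP BY major

Result:
major | AVG(gpa)
------+---------
Art   | 2.67    
CS    | 3.245   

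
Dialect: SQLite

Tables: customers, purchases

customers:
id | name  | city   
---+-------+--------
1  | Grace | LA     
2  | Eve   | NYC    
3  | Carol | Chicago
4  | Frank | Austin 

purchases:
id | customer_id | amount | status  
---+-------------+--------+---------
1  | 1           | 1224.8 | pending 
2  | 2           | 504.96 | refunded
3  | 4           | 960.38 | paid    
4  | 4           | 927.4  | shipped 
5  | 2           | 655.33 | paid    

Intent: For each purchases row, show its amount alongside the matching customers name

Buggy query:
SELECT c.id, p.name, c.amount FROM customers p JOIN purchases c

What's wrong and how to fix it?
Bug: Missing join condition: each purchases row is matched to all customers rows instead of just its own

Fix: Add ON c.customer_id = p.id to the JOIN

Corrected query:
SELECT c.id, p.name, c.amount FROM customers p JOIN purchases c ON c.customer_id = p.id

Result:
id | name  | amount
---+-------+-------
1  | Grace | 1224.8
2  | Eve   | 504.96
3  | Frank | 960.38
4  | Frank | 927.4 
5  | Eve   | 655.33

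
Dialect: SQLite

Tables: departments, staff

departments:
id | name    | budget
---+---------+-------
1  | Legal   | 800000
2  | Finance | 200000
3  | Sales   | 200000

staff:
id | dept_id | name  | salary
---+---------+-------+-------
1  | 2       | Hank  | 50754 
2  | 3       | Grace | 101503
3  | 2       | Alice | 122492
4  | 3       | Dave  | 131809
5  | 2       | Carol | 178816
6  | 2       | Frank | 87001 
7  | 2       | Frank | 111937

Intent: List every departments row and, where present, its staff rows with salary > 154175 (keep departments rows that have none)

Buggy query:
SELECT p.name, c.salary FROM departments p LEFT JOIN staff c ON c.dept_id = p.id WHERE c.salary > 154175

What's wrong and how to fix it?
Bug: A WHERE condition on the right-hand table after LEFT JOIN drops unmatched parents

Fix: Put 'c.salary > 154175' in the JOIN's ON clause instead of WHERE

Corrected query:
SELECT p.name, c.salary FROM departments p LEFT JOIN staff c ON c.dept_id = p.id AND c.salary > 154175

Result:
name    | salary
--------+-------
Legal   | NULL  
Finance | 178816
Sales   | NULL  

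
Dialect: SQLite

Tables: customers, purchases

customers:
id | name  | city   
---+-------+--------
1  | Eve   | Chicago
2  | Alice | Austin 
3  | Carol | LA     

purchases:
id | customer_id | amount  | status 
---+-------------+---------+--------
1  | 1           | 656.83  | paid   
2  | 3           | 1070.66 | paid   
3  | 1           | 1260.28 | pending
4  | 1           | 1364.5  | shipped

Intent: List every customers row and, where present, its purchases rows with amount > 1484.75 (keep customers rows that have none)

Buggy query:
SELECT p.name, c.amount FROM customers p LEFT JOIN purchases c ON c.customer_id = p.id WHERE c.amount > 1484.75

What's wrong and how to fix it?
Bug: A WHERE condition on the right-hand table after LEFT JOIN drops unmatched parents

Fix: Move the right-table condition into the ON clause so unmatched parents are kept

Corrected query:
SELECT p.name, c.amount FROM customers p LEFT JOIN purchases c ON c.customer_id = p.id AND c.amount > 1484.75

Result:
name  | amount
------+-------
Eve   | NULL  
Alice | NULL  
Carol | NULL  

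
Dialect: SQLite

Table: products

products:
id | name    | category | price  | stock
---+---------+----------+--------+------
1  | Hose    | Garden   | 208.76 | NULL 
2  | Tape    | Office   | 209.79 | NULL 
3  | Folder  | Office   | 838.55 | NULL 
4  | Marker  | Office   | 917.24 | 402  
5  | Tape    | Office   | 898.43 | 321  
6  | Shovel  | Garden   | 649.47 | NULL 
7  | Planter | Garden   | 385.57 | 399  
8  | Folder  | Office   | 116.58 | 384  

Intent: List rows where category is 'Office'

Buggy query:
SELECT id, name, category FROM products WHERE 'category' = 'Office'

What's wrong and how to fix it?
Bug: Single quotes denote string literals in SQL; the column name is being compared as a constant string

Fix: Reference the column as category without single quotes

Corrected query:
SELECT id, name, category FROM products WHERE category = 'Office'

Result:
id | name   | category
---+--------+---------
2  | Tape   | Office  
3  | Folder | Office  
4  | Marker | Office  
5  | Tape   | Office  
8  | Folder | Office  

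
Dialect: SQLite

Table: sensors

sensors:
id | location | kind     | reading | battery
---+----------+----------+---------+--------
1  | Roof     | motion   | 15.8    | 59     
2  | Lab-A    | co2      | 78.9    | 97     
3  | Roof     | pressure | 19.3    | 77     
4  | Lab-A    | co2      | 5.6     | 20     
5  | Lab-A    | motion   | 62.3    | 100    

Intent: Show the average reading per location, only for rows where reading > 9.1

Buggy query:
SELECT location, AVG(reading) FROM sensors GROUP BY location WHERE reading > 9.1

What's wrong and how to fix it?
Bug: Row-level WHERE must come before GROUP BY in the clause order

Fix: Move the WHERE clause before GROUP BY

Corrected query:
SELECT location, AVG(reading) FROM sensors WHERE reading > 9.1 GROUP BY location

Result:
location | AVG(reading)
---------+-------------
Lab-A    | 70.6        
Roof     | 17.55       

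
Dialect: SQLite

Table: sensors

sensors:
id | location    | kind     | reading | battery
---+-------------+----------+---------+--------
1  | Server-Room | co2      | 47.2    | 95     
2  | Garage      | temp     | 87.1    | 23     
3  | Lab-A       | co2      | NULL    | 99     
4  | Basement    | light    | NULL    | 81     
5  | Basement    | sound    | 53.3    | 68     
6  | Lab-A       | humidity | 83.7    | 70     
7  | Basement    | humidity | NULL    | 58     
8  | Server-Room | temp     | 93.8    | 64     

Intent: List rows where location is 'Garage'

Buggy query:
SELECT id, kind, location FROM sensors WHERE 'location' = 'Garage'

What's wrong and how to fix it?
Bug: 'location' in single quotes is a string literal, not the column; the comparison is literal-vs-literal and never true

Fix: Remove the quotes around the column name (or use double quotes for an identifier)

Corrected query:
SELECT id, kind, location FROM sensors WHERE location = 'Garage'

Result:
id | kind | location
---+------+---------
2  | temp | Garage  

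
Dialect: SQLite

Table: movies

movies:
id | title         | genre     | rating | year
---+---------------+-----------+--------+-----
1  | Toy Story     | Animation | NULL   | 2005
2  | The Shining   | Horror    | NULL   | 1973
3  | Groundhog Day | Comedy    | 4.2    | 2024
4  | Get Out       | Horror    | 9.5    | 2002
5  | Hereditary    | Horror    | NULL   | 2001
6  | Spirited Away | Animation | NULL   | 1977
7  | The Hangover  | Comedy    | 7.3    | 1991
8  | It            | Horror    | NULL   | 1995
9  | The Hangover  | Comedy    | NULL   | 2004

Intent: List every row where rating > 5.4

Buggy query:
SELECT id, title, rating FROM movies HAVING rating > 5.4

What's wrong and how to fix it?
Bug: HAVING filters the output of aggregation, but this query has no GROUP BY and no aggregate functions, so SQLite rejects it (HAVING clause on a non-aggregate query); the condition here is per row

Fix: Replace HAVING with WHERE since the condition applies to individual rows

Corrected query:
SELECT id, title, rating FROM movies WHERE rating > 5.4

Result:
id | title        | rating
---+--------------+-------
4  | Get Out      | 9.5   
7  | The Hangover | 7.3   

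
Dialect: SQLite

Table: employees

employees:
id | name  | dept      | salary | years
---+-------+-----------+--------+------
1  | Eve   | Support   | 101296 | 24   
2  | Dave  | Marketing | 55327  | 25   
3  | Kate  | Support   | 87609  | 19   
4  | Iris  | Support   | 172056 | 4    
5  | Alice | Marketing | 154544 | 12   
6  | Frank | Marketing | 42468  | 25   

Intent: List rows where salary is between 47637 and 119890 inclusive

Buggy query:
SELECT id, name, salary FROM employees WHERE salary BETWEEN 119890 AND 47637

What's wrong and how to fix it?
Bug: BETWEEN expects the lower bound first; with 119890 AND 47637 the range is empty

Fix: Swap the bounds so the smaller value comes first

Corrected query:
SELECT id, name, salary FROM employees WHERE salary BETWEEN 47637 AND 119890

Result:
id | name | salary
---+------+-------
1  | Eve  | 101296
2  | Dave | 55327 
3  | Kate | 87609 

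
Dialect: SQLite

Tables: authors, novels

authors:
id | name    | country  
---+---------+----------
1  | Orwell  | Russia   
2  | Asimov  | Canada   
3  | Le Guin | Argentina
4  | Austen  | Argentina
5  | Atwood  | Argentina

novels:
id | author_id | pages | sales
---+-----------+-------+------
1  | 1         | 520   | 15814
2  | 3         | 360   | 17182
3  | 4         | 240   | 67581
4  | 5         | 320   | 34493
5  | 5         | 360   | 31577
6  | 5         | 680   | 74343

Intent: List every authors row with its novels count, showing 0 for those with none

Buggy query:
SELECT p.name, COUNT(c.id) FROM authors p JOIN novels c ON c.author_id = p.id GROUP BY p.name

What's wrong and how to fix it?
Bug: An inner join excludes parents with zero children

Fix: Use LEFT JOIN so parents without children still appear (COUNT(c.id) gives 0)

Corrected query:
SELECT p.name, COUNT(c.id) FROM authors p LEFT JOIN novels c ON c.author_id = p.id GROUP BY p.name

Result:
name    | COUNT(c.id)
--------+------------
Asimov  | 0          
Atwood  | 3          
Austen  | 1          
Le Guin | 1          
Orwell  | 1          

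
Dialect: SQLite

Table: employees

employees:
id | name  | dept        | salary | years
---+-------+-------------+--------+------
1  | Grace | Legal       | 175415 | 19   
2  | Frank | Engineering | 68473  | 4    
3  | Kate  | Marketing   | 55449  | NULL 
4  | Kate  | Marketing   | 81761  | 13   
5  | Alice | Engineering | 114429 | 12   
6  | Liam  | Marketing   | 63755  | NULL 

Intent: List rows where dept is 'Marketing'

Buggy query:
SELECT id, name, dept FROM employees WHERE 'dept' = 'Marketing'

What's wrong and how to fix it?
Bug: 'dept' in single quotes is a string literal, not the column; the comparison is literal-vs-literal and never true

Fix: Remove the quotes around the column name (or use double quotes for an identifier)

Corrected query:
SELECT id, name, dept FROM employees WHERE dept = 'Marketing'

Result:
id | name | dept     
---+------+----------
3  | Kate | Marketing
4  | Kate | Marketing
6  | Liam | Marketing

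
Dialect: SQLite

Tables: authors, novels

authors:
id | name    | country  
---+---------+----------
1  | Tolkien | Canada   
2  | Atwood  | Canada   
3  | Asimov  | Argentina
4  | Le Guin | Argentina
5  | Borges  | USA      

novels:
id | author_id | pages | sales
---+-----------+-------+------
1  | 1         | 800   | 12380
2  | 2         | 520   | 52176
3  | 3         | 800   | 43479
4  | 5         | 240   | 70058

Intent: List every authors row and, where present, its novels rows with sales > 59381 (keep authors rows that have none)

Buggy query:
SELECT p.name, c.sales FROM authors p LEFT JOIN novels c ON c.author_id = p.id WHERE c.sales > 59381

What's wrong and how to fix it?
Bug: A WHERE condition on the right-hand table after LEFT JOIN drops unmatched parents

Fix: Move the right-table condition into the ON clause so unmatched parents are kept

Corrected query:
SELECT p.name, c.sales FROM authors p LEFT JOIN novels c ON c.author_id = p.id AND c.sales > 59381

Result:
name    | sales
--------+------
Tolkien | NULL 
Atwood  | NULL 
Asimov  | NULL 
Le Guin | NULL 
Borges  | 70058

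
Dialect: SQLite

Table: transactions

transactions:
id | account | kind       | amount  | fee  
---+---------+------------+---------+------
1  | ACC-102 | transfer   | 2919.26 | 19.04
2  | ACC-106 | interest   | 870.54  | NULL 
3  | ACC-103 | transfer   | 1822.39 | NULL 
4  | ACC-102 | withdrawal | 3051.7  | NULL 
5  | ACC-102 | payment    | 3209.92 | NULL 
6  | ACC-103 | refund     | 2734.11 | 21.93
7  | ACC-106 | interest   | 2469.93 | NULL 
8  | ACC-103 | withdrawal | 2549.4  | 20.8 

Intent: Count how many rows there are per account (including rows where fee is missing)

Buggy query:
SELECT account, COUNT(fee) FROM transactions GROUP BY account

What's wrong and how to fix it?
Bug: COUNT(fee) skips NULLs, so groups with missing fee are undercounted

Fix: Use COUNT(*) to count all rows regardless of NULL

Corrected query:
SELECT account, COUNT(*) FROM transactions GROUP BY account

Result:
account | COUNT(*)
--------+---------
ACC-102 | 3       
ACC-103 | 3       
ACC-106 | 2       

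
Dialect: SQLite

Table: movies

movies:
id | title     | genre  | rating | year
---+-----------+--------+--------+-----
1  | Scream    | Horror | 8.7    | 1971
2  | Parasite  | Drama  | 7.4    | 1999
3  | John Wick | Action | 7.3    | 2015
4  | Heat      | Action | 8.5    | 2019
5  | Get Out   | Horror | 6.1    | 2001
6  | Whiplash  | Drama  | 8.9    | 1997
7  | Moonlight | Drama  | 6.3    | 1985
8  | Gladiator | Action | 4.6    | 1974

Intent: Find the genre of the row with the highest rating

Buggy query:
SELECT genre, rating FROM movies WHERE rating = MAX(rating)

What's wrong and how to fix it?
Bug: WHERE is evaluated per row; an aggregate over the whole table isn't defined there

Fix: Use a subquery: WHERE rating = (SELECT MAX(rating) FROM movies)

Corrected query:
SELECT genre, rating FROM movies WHERE rating = (SELECT MAX(rating) FROM movies)

Result:
genre | rating
------+-------
Drama | 8.9   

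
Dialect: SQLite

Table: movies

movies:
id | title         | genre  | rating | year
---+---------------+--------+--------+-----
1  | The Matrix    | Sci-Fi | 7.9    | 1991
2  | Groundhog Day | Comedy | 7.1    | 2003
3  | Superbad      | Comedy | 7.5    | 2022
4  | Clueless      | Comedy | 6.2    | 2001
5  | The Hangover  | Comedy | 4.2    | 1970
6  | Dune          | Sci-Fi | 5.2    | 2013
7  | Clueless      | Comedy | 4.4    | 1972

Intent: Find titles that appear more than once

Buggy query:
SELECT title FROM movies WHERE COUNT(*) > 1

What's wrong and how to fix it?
Bug: WHERE can't reference COUNT(*); aggregates are computed after WHERE

Fix: Group first, then use HAVING for the count condition

Corrected query:
SELECT title FROM movies GROUP BY title HAVING COUNT(*) > 1

Result:
title   
--------
Clueless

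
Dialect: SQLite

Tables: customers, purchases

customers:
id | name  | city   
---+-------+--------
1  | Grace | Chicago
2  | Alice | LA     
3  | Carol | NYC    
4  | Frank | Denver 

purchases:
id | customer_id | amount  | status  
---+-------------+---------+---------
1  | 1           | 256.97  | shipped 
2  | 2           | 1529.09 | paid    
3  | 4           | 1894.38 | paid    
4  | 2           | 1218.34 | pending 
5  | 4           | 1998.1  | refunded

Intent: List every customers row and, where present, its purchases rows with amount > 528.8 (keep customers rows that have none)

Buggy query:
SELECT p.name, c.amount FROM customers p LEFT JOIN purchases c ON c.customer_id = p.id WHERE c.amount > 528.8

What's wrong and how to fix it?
Bug: A WHERE condition on the right-hand table after LEFT JOIN drops unmatched parents

Fix: Move the right-table condition into the ON clause so unmatched parents are kept

Corrected query:
SELECT p.name, c.amount FROM customers p LEFT JOIN purchases c ON c.customer_id = p.id AND c.amount > 528.8

Result:
name  | amount 
------+--------
Grace | NULL   
Alice | 1218.34
Alice | 1529.09
Carol | NULL   
Frank | 1894.38
Frank | 1998.1 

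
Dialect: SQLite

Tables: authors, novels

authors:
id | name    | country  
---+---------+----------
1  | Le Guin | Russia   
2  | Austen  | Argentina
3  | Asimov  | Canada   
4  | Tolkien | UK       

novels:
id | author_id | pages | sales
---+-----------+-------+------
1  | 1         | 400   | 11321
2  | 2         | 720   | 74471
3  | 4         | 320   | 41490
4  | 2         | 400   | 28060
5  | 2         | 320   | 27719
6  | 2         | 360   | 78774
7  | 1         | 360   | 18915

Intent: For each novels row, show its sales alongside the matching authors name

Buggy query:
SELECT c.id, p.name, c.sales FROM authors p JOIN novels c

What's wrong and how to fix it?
Bug: Missing join condition: each novels row is matched to all authors rows instead of just its own

Fix: Add ON c.author_id = p.id to the JOIN

Corrected query:
SELECT c.id, p.name, c.sales FROM authors p JOIN novels c ON c.author_id = p.id

Result:
id | name    | sales
---+---------+------
1  | Le Guin | 11321
2  | Austen  | 74471
3  | Tolkien | 41490
4  | Austen  | 28060
5  | Austen  | 27719
6  | Austen  | 78774
7  | Le Guin | 18915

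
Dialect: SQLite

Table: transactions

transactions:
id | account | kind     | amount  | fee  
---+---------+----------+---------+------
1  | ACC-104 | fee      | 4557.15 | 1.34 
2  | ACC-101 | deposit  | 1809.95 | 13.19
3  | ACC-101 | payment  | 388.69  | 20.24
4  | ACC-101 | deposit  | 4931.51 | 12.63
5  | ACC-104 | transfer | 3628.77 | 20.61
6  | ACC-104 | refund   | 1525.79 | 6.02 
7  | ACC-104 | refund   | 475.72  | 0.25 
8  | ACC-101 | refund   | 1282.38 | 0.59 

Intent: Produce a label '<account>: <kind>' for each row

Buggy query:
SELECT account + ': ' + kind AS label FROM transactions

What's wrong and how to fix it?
Bug: '+' is numeric addition; on text columns SQLite converts them to 0 instead of concatenating

Fix: Use the || operator for string concatenation

Corrected query:
SELECT account || ': ' || kind AS label FROM transactions

Result:
label            
-----------------
ACC-104: fee     
ACC-101: deposit 
ACC-101: payment 
ACC-101: deposit 
ACC-104: transfer
ACC-104: refund  
ACC-104: refund  
ACC-101: refund  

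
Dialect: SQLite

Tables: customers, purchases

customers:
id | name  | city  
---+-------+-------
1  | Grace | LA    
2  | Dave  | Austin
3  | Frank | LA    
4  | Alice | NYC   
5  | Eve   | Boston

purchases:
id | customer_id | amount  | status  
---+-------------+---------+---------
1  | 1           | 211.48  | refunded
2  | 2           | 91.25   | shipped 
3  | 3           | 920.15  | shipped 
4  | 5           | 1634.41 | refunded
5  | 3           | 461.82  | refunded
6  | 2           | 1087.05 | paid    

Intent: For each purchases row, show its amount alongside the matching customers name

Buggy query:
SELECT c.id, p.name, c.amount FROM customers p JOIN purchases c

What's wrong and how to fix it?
Bug: JOIN with no ON clause produces a cartesian product; every purchases row pairs with every customers row

Fix: Add ON c.customer_id = p.id to the JOIN

Corrected query:
SELECT c.id, p.name, c.amount FROM customers p JOIN purchases c ON c.customer_id = p.id

Result:
id | name  | amount 
---+-------+--------
1  | Grace | 211.48 
2  | Dave  | 91.25  
3  | Frank | 920.15 
4  | Eve   | 1634.41
5  | Frank | 461.82 
6  | Dave  | 1087.05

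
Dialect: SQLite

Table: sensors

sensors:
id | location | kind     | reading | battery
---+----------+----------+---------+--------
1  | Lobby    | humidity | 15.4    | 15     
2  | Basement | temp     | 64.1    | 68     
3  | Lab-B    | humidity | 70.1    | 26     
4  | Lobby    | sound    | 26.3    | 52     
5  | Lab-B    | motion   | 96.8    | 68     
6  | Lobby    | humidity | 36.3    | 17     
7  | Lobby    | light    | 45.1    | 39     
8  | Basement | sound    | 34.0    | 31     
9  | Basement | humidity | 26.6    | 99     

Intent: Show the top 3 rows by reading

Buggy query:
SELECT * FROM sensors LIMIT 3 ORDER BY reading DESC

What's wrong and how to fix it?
Bug: ORDER BY cannot follow LIMIT; LIMIT is the final clause

Fix: Swap the clauses: ORDER BY first, then LIMIT

Corrected query:
SELECT * FROM sensors ORDER BY reading DESC LIMIT 3

Result:
id | location | kind     | reading | battery
---+----------+----------+---------+--------
5  | Lab-B    | motion   | 96.8    | 68     
3  | Lab-B    | humidity | 70.1    | 26     
2  | Basement | temp     | 64.1    | 68     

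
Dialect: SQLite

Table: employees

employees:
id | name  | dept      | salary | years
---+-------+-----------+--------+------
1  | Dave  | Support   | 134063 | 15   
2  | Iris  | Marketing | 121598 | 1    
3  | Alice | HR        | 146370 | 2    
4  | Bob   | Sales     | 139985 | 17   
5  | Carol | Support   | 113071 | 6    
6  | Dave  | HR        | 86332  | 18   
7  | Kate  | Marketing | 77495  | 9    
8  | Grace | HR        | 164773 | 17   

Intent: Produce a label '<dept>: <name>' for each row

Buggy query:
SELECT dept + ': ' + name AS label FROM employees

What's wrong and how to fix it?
Bug: '+' is numeric addition; on text columns SQLite converts them to 0 instead of concatenating

Fix: Use the || operator for string concatenation

Corrected query:
SELECT dept || ': ' || name AS label FROM employees

Result:
label          
---------------
Support: Dave  
Marketing: Iris
HR: Alice      
Sales: Bob     
Support: Carol 
HR: Dave       
Marketing: Kate
HR: Grace      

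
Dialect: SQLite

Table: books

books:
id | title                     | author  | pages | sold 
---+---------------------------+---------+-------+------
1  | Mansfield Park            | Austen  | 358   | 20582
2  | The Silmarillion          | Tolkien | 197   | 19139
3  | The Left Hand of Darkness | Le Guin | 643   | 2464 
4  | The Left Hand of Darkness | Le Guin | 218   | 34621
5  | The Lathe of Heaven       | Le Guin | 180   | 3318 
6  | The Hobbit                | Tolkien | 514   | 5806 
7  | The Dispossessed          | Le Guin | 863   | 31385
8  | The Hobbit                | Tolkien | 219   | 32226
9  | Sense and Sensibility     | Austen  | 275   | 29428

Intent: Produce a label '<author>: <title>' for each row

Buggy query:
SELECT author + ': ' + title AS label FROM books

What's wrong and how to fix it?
Bug: '+' is numeric addition; on text columns SQLite converts them to 0 instead of concatenating

Fix: Use the || operator for string concatenation

Corrected query:
SELECT author || ': ' || title AS label FROM books

Result:
label                             
----------------------------------
Austen: Mansfield Park            
Tolkien: The Silmarillion         
Le Guin: The Left Hand of Darkness
Le Guin: The Left Hand of Darkness
Le Guin: The Lathe of Heaven      
Tolkien: The Hobbit               
Le Guin: The Dispossessed         
Tolkien: The Hobbit               
Austen: Sense and Sensibility     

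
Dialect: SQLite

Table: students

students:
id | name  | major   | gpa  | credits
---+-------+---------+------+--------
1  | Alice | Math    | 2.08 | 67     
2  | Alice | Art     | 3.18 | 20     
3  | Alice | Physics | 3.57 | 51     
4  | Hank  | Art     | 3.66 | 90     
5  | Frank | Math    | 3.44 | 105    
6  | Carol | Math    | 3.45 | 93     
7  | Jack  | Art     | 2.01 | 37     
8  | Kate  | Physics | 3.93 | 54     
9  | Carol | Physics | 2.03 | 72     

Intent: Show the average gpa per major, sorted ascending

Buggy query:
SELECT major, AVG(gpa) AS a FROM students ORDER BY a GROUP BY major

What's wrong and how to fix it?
Bug: GROUP BY must precede ORDER BY

Fix: Move ORDER BY to the end, after GROUP BY

Corrected query:
SELECT major, AVG(gpa) AS a FROM students GROUP BY major ORDER BY a

Result:
major   | a       
--------+---------
Art     | 2.95    
Math    | 2.99    
Physics | 3.176667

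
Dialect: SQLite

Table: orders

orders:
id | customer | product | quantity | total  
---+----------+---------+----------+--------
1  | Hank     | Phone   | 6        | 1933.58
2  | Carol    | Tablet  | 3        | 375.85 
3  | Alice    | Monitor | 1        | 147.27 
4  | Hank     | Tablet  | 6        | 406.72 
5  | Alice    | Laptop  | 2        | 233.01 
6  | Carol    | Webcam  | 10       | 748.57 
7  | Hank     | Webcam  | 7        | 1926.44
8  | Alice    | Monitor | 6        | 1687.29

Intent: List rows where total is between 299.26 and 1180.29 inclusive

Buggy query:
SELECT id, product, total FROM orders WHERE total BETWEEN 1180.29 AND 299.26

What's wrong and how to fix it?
Bug: BETWEEN expects the lower bound first; with 1180.29 AND 299.26 the range is empty

Fix: Swap the bounds so the smaller value comes first

Corrected query:
SELECT id, product, total FROM orders WHERE total BETWEEN 299.26 AND 1180.29

Result:
id | product | total 
---+---------+-------
2  | Tablet  | 375.85
4  | Tablet  | 406.72
6  | Webcam  | 748.57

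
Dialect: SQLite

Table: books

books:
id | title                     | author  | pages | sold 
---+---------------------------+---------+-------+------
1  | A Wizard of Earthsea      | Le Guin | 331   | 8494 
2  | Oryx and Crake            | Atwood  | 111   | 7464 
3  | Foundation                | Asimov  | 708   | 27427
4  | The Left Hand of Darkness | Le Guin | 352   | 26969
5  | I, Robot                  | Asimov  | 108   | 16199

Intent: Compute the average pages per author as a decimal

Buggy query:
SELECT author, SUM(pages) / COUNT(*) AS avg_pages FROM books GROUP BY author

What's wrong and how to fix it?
Bug: Both operands are integers, so '/' performs integer division and truncates

Fix: Cast one side to REAL so the division keeps the fractional part

Corrected query:
SELECT author, SUM(pages) * 1.0 / COUNT(*) AS avg_pages FROM books GROUP BY author

Result:
author  | avg_pages
--------+----------
Asimov  | 408      
Atwood  | 111      
Le Guin | 341.5    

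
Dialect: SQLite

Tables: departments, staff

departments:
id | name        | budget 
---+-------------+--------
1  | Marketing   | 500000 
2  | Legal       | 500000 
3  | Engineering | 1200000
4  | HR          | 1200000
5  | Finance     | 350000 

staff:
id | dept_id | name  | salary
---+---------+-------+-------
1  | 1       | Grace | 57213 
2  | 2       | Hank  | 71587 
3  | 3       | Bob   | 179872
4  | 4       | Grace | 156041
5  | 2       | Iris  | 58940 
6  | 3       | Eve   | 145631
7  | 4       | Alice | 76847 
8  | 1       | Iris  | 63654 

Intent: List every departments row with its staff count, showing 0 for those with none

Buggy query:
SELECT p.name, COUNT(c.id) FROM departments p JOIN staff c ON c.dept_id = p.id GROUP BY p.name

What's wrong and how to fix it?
Bug: An inner join excludes parents with zero children

Fix: Use LEFT JOIN so parents without children still appear (COUNT(c.id) gives 0)

Corrected query:
SELECT p.name, COUNT(c.id) FROM departments p LEFT JOIN staff c ON c.dept_id = p.id GROUP BY p.name

Result:
name        | COUNT(c.id)
------------+------------
Engineering | 2          
Finance     | 0          
HR          | 2          
Legal       | 2          
Marketing   | 2          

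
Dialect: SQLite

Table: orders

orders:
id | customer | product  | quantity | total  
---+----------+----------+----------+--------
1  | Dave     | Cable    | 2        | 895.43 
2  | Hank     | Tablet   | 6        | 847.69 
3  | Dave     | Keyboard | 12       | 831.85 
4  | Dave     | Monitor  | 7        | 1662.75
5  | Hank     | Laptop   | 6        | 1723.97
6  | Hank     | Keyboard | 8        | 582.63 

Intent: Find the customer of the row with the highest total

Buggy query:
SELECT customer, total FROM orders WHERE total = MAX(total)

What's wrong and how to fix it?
Bug: MAX(total) is an aggregate and cannot be used directly in WHERE

Fix: Use a subquery: WHERE total = (SELECT MAX(total) FROM orders)

Corrected query:
SELECT customer, total FROM orders WHERE total = (SELECT MAX(total) FROM orders)

Result:
customer | total  
---------+--------
Hank     | 1723.97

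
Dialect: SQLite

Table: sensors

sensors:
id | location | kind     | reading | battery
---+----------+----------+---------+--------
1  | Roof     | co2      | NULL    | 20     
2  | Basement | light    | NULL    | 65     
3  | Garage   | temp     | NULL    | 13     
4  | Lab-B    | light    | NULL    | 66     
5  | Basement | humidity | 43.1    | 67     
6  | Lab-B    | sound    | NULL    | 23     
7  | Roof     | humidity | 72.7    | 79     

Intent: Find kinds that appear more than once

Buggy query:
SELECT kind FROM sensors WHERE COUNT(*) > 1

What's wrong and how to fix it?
Bug: WHERE can't reference COUNT(*); aggregates are computed after WHERE

Fix: GROUP BY kind, then filter groups with HAVING COUNT(*) > 1

Corrected query:
SELECT kind FROM sensors GROUP BY kind HAVING COUNT(*) > 1

Result:
kind    
--------
humidity
light   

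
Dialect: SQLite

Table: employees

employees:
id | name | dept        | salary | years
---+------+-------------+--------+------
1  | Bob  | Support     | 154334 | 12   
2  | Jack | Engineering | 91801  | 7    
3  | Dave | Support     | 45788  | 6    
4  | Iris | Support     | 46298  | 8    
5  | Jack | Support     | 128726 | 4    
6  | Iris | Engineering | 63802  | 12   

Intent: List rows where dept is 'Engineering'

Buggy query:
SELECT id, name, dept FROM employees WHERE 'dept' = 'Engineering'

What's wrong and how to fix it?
Bug: Single quotes denote string literals in SQL; the column name is being compared as a constant string

Fix: Reference the column as dept without single quotes

Corrected query:
SELECT id, name, dept FROM employees WHERE dept = 'Engineering'

Result:
id | name | dept       
---+------+------------
2  | Jack | Engineering
6  | Iris | Engineering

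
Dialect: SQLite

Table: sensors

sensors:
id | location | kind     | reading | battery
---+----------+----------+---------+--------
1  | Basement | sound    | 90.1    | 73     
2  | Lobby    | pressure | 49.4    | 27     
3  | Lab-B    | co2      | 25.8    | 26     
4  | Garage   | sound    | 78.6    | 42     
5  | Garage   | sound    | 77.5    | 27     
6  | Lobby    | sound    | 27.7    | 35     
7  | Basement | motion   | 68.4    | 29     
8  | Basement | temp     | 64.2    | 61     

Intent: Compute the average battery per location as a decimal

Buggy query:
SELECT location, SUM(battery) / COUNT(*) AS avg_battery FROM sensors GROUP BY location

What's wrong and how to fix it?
Bug: SUM(battery) and COUNT(*) are both integers; the division truncates the fractional part

Fix: Cast one side to REAL so the division keeps the fractional part

Corrected query:
SELECT location, SUM(battery) * 1.0 / COUNT(*) AS avg_battery FROM sensors GROUP BY location

Result:
location | avg_battery
---------+------------
Basement | 54.333333  
Garage   | 34.5       
Lab-B    | 26         
Lobby    | 31         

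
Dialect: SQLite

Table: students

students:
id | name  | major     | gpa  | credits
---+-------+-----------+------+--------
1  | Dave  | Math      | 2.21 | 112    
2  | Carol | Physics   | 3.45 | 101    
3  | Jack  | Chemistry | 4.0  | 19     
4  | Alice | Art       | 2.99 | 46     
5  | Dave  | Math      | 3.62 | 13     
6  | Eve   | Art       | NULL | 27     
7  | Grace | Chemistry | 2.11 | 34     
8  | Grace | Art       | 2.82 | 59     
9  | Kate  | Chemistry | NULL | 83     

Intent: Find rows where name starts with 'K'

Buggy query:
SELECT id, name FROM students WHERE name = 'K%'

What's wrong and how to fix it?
Bug: '=' compares the literal string including the % character; pattern matching needs LIKE

Fix: Replace '=' with LIKE so 'K%' is treated as a pattern

Corrected query:
SELECT id, name FROM students WHERE name LIKE 'K%'

Result:
id | name
---+-----
9  | Kate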